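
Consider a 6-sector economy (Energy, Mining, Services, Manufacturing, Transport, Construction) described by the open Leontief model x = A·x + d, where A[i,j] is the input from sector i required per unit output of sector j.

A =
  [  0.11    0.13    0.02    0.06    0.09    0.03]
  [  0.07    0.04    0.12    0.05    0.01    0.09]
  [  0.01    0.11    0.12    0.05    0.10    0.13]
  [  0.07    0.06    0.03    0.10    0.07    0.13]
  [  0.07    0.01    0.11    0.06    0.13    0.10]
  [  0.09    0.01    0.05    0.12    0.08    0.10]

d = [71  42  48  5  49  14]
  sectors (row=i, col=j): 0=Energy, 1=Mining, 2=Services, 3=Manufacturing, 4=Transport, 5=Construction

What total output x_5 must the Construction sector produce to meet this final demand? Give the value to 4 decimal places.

Form M = I − A:
  [  0.89   -0.13   -0.02   -0.06   -0.09   -0.03]
  [ -0.07    0.96   -0.12   -0.05   -0.01   -0.09]
  [ -0.01   -0.11    0.88   -0.05   -0.10   -0.13]
  [ -0.07   -0.06   -0.03    0.90   -0.07   -0.13]
  [ -0.07   -0.01   -0.11   -0.06    0.87   -0.10]
  [ -0.09   -0.01   -0.05   -0.12   -0.08    0.90]
Leontief inverse L = M⁻¹:
  [  1.1697    0.1774    0.0794    0.1159    0.1508    0.1017]
  [  0.1169    1.0860    0.1718    0.1035    0.0673    0.1597]
  [  0.0728    0.1592    1.1992    0.1227    0.1781    0.2291]
  [  0.1333    0.1046    0.0864    1.1680    0.1384    0.2115]
  [  0.1313    0.0608    0.1779    0.1280    1.2119    0.1893]
  [  0.1518    0.0580    0.1038    0.1867    0.1519    1.1808]
Total output x = L · d:
  x_0 = 1.1697·71 + 0.1774·42 + 0.0794·48 + 0.1159·5 + 0.1508·49 + 0.1017·14 = 103.6999
  x_1 = 0.1169·71 + 1.0860·42 + 0.1718·48 + 0.1035·5 + 0.0673·49 + 0.1597·14 = 68.2130
  x_2 = 0.0728·71 + 0.1592·42 + 1.1992·48 + 0.1227·5 + 0.1781·49 + 0.2291·14 = 81.9675
  x_3 = 0.1333·71 + 0.1046·42 + 0.0864·48 + 1.1680·5 + 0.1384·49 + 0.2115·14 = 33.5887
  x_4 = 0.1313·71 + 0.0608·42 + 0.1779·48 + 0.1280·5 + 1.2119·49 + 0.1893·14 = 83.0839
  x_5 = 0.1518·71 + 0.0580·42 + 0.1038·48 + 0.1867·5 + 0.1519·49 + 1.1808·14 = 43.1009

43.1009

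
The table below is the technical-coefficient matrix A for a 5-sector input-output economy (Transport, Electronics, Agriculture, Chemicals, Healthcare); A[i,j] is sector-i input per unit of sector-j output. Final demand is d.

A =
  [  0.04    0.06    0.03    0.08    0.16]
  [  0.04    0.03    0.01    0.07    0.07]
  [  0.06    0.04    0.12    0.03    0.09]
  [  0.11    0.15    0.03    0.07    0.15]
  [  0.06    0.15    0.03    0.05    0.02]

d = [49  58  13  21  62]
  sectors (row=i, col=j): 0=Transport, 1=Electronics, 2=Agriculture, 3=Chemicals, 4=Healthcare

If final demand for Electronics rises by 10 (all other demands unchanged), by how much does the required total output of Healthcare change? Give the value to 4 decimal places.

1.8401

Form M = I − A:
  [  0.96   -0.06   -0.03   -0.08   -0.16]
  [ -0.04    0.97   -0.01   -0.07   -0.07]
  [ -0.06   -0.04    0.88   -0.03   -0.09]
  [ -0.11   -0.15   -0.03    0.93   -0.15]
  [ -0.06   -0.15   -0.03   -0.05    0.98]
Leontief inverse L = M⁻¹:
  [  1.0756    0.1180    0.0489    0.1141    0.2060]
  [  0.0626    1.0657    0.0209    0.0918    0.1023]
  [  0.0902    0.0827    1.1470    0.0582    0.1349]
  [  0.1541    0.2182    0.0532    1.1183    0.2168]
  [  0.0861    0.1840    0.0440    0.0799    1.0639]
Total output x = L · d:
  x_0 = 1.0756·49 + 0.1180·58 + 0.0489·13 + 0.1141·21 + 0.2060·62 = 75.3526
  x_1 = 0.0626·49 + 1.0657·58 + 0.0209·13 + 0.0918·21 + 0.1023·62 = 73.4185
  x_2 = 0.0902·49 + 0.0827·58 + 1.1470·13 + 0.0582·21 + 0.1349·62 = 33.7177
  x_3 = 0.1541·49 + 0.2182·58 + 0.0532·13 + 1.1183·21 + 0.2168·62 = 57.8257
  x_4 = 0.0861·49 + 0.1840·58 + 0.0440·13 + 0.0799·21 + 1.0639·62 = 83.0987
Δx_4 = L[4,1] · Δd_1 = 0.1840 · 10 = 1.8401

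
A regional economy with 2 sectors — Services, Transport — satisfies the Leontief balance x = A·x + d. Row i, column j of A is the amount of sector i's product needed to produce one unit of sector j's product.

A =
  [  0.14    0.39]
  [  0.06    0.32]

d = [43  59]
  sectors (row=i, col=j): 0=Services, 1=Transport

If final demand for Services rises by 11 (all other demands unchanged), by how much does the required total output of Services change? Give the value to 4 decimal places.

Form M = I − A:
  [  0.86   -0.39]
  [ -0.06    0.68]
Leontief inverse L = M⁻¹:
  [  1.2113    0.6947]
  [  0.1069    1.5319]
Total output x = L · d:
  x_0 = 1.2113·43 + 0.6947·59 = 93.0709
  x_1 = 0.1069·43 + 1.5319·59 = 94.9768
Δx_0 = L[0,0] · Δd_0 = 1.2113 · 11 = 13.3238

13.3238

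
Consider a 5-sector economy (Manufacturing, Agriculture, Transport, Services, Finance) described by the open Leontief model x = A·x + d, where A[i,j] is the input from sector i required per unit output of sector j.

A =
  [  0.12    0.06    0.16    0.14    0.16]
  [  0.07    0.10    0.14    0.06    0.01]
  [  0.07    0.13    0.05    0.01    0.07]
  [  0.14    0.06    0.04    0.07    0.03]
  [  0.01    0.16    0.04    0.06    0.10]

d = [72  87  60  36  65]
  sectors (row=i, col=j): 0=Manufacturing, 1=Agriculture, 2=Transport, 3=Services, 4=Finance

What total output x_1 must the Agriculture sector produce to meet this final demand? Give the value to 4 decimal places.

Form M = I − A:
  [  0.88   -0.06   -0.16   -0.14   -0.16]
  [ -0.07    0.90   -0.14   -0.06   -0.01]
  [ -0.07   -0.13    0.95   -0.01   -0.07]
  [ -0.14   -0.06   -0.04    0.93   -0.03]
  [ -0.01   -0.16   -0.04   -0.06    0.90]
Leontief inverse L = M⁻¹:
  [  1.2062    0.1734    0.2478    0.2111    0.2427]
  [  0.1249    1.1644    0.1991    0.0995    0.0539]
  [  0.1120    0.1899    1.1061    0.0481    0.1097]
  [  0.1962    0.1167    0.1008    1.1187    0.0813]
  [  0.0537    0.2252    0.0940    0.0968    1.1337]
Total output x = L · d:
  x_0 = 1.2062·72 + 0.1734·87 + 0.2478·60 + 0.2111·36 + 0.2427·65 = 140.1772
  x_1 = 0.1249·72 + 1.1644·87 + 0.1991·60 + 0.0995·36 + 0.0539·65 = 129.3352
  x_2 = 0.1120·72 + 0.1899·87 + 1.1061·60 + 0.0481·36 + 0.1097·65 = 99.8142
  x_3 = 0.1962·72 + 0.1167·87 + 0.1008·60 + 1.1187·36 + 0.0813·65 = 75.8769
  x_4 = 0.0537·72 + 0.2252·87 + 0.0940·60 + 0.0968·36 + 1.1337·65 = 106.2673

129.3352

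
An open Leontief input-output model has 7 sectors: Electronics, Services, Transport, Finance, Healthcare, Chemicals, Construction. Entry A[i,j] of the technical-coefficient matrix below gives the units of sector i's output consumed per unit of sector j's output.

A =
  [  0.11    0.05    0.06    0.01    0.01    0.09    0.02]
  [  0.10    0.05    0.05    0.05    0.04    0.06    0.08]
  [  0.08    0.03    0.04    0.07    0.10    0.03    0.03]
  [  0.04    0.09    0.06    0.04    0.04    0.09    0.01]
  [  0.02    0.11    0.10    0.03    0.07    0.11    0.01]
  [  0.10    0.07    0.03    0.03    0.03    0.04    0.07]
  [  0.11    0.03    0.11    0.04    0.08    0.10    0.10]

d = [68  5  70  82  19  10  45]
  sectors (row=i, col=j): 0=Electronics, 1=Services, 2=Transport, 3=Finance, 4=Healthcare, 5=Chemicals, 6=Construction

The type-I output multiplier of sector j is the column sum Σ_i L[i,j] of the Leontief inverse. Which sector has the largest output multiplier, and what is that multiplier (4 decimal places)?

Form M = I − A:
  [  0.89   -0.05   -0.06   -0.01   -0.01   -0.09   -0.02]
  [ -0.10    0.95   -0.05   -0.05   -0.04   -0.06   -0.08]
  [ -0.08   -0.03    0.96   -0.07   -0.10   -0.03   -0.03]
  [ -0.04   -0.09   -0.06    0.96   -0.04   -0.09   -0.01]
  [ -0.02   -0.11   -0.10   -0.03    0.93   -0.11   -0.01]
  [ -0.10   -0.07   -0.03   -0.03   -0.03    0.96   -0.07]
  [ -0.11   -0.03   -0.11   -0.04   -0.08   -0.10    0.90]
Leontief inverse L = M⁻¹:
  [  1.1635    0.0821    0.0920    0.0302    0.0354    0.1289    0.0470]
  [  0.1636    1.0924    0.0965    0.0764    0.0759    0.1144    0.1145]
  [  0.1282    0.0726    1.0817    0.0929    0.1320    0.0798    0.0541]
  [  0.0919    0.1277    0.0948    1.0641    0.0701    0.1315    0.0394]
  [  0.0817    0.1563    0.1429    0.0610    1.1100    0.1596    0.0459]
  [  0.1566    0.1057    0.0703    0.0523    0.0598    1.0874    0.1010]
  [  0.1921    0.0866    0.1714    0.0761    0.1314    0.1702    1.1443]
Total output x = L · d:
  x_0 = 1.1635·68 + 0.0821·5 + 0.0920·70 + 0.0302·82 + 0.0354·19 + 0.1289·10 + 0.0470·45 = 92.5202
  x_1 = 0.1636·68 + 1.0924·5 + 0.0965·70 + 0.0764·82 + 0.0759·19 + 0.1144·10 + 0.1145·45 = 37.3417
  x_2 = 0.1282·68 + 0.0726·5 + 1.0817·70 + 0.0929·82 + 0.1320·19 + 0.0798·10 + 0.0541·45 = 98.1528
  x_3 = 0.0919·68 + 0.1277·5 + 0.0948·70 + 1.0641·82 + 0.0701·19 + 0.1315·10 + 0.0394·45 = 105.2021
  x_4 = 0.0817·68 + 0.1563·5 + 0.1429·70 + 0.0610·82 + 1.1100·19 + 0.1596·10 + 0.0459·45 = 46.0944
  x_5 = 0.1566·68 + 0.1057·5 + 0.0703·70 + 0.0523·82 + 0.0598·19 + 1.0874·10 + 0.1010·45 = 36.9472
  x_6 = 0.1921·68 + 0.0866·5 + 0.1714·70 + 0.0761·82 + 0.1314·19 + 0.1702·10 + 1.1443·45 = 87.4274
Output multipliers (column sums of L):
  Electronics: 1.9775
  Services: 1.7233
  Transport: 1.7497
  Finance: 1.4530
  Healthcare: 1.6147
  Chemicals: 1.8717
  Construction: 1.5462

Electronics (1.9775)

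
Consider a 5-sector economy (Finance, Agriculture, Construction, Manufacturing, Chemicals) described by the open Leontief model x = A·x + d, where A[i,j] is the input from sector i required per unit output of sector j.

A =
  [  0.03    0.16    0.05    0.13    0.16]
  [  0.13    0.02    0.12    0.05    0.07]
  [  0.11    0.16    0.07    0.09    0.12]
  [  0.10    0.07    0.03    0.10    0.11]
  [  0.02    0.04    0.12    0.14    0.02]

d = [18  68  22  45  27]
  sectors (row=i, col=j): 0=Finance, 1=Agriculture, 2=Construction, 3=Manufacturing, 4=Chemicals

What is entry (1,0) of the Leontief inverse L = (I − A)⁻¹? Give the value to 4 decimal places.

Form M = I − A:
  [  0.97   -0.16   -0.05   -0.13   -0.16]
  [ -0.13    0.98   -0.12   -0.05   -0.07]
  [ -0.11   -0.16    0.93   -0.09   -0.12]
  [ -0.10   -0.07   -0.03    0.90   -0.11]
  [ -0.02   -0.04   -0.12   -0.14    0.98]
Leontief inverse L = M⁻¹:
  [  1.1032    0.2262    0.1262    0.2213    0.2366]
  [  0.1822    1.0934    0.1735    0.1267    0.1433]
  [  0.1862    0.2400    1.1493    0.1877    0.2093]
  [  0.1521    0.1301    0.0857    1.1763    0.1766]
  [  0.0745    0.0972    0.1626    0.2007    1.0820]
Total output x = L · d:
  x_0 = 1.1032·18 + 0.2262·68 + 0.1262·22 + 0.2213·45 + 0.2366·27 = 54.3624
  x_1 = 0.1822·18 + 1.0934·68 + 0.1735·22 + 0.1267·45 + 0.1433·27 = 91.0167
  x_2 = 0.1862·18 + 0.2400·68 + 1.1493·22 + 0.1877·45 + 0.2093·27 = 59.0547
  x_3 = 0.1521·18 + 0.1301·68 + 0.0857·22 + 1.1763·45 + 0.1766·27 = 71.1713
  x_4 = 0.0745·18 + 0.0972·68 + 0.1626·22 + 0.2007·45 + 1.0820·27 = 49.7739

L[1,0] = 0.1822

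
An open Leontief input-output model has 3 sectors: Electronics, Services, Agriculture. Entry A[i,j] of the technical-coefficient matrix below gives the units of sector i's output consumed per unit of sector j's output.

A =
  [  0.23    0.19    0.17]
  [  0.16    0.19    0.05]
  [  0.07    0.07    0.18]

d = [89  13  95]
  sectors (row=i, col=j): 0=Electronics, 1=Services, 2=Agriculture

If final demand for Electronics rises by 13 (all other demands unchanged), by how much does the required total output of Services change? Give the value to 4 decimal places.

Form M = I − A:
  [  0.77   -0.19   -0.17]
  [ -0.16    0.81   -0.05]
  [ -0.07   -0.07    0.82]
Leontief inverse L = M⁻¹:
  [  1.4010    0.3556    0.3121]
  [  0.2856    1.3136    0.1393]
  [  0.1440    0.1425    1.2580]
Total output x = L · d:
  x_0 = 1.4010·89 + 0.3556·13 + 0.3121·95 = 158.9608
  x_1 = 0.2856·89 + 1.3136·13 + 0.1393·95 = 55.7318
  x_2 = 0.1440·89 + 0.1425·13 + 1.2580·95 = 134.1811
Δx_1 = L[1,0] · Δd_0 = 0.2856 · 13 = 3.7131

3.7131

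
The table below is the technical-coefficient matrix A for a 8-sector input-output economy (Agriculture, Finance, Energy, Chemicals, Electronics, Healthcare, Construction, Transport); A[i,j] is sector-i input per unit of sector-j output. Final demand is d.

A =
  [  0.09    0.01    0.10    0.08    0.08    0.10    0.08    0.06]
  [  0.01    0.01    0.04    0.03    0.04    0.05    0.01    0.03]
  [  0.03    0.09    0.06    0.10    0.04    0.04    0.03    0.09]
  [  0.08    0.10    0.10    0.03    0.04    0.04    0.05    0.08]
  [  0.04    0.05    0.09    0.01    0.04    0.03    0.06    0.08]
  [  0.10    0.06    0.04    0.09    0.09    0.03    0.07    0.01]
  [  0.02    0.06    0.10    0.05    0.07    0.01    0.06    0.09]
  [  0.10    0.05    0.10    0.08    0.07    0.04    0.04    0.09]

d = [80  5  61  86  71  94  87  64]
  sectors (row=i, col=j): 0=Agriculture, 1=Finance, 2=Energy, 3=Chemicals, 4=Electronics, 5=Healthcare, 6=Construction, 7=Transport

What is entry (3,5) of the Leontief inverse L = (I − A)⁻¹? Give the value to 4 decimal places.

Form M = I − A:
  [  0.91   -0.01   -0.10   -0.08   -0.08   -0.10   -0.08   -0.06]
  [ -0.01    0.99   -0.04   -0.03   -0.04   -0.05   -0.01   -0.03]
  [ -0.03   -0.09    0.94   -0.10   -0.04   -0.04   -0.03   -0.09]
  [ -0.08   -0.10   -0.10    0.97   -0.04   -0.04   -0.05   -0.08]
  [ -0.04   -0.05   -0.09   -0.01    0.96   -0.03   -0.06   -0.08]
  [ -0.10   -0.06   -0.04   -0.09   -0.09    0.97   -0.07   -0.01]
  [ -0.02   -0.06   -0.10   -0.05   -0.07   -0.01    0.94   -0.09]
  [ -0.10   -0.05   -0.10   -0.08   -0.07   -0.04   -0.04    0.91]
Leontief inverse L = M⁻¹:
  [  1.1610    0.0769    0.1935    0.1523    0.1489    0.1498    0.1405    0.1402]
  [  0.0359    1.0348    0.0722    0.0557    0.0642    0.0670    0.0309    0.0579]
  [  0.0829    0.1401    1.1303    0.1520    0.0897    0.0784    0.0707    0.1510]
  [  0.1348    0.1505    0.1751    1.0904    0.0957    0.0838    0.0952    0.1458]
  [  0.0822    0.0912    0.1495    0.0578    1.0834    0.0617    0.0953    0.1336]
  [  0.1520    0.1092    0.1153    0.1408    0.1422    1.0714    0.1172    0.0733]
  [  0.0667    0.1091    0.1687    0.1009    0.1168    0.0449    1.0987    0.1530]
  [  0.1664    0.1105    0.1888    0.1474    0.1329    0.0899    0.0941    1.1671]
Total output x = L · d:
  x_0 = 1.1610·80 + 0.0769·5 + 0.1935·61 + 0.1523·86 + 0.1489·71 + 0.1498·94 + 0.1405·87 + 0.1402·64 = 164.0161
  x_1 = 0.0359·80 + 1.0348·5 + 0.0722·61 + 0.0557·86 + 0.0642·71 + 0.0670·94 + 0.0309·87 + 0.0579·64 = 34.4861
  x_2 = 0.0829·80 + 0.1401·5 + 1.1303·61 + 0.1520·86 + 0.0897·71 + 0.0784·94 + 0.0707·87 + 0.1510·64 = 118.8920
  x_3 = 0.1348·80 + 0.1505·5 + 0.1751·61 + 1.0904·86 + 0.0957·71 + 0.0838·94 + 0.0952·87 + 0.1458·64 = 148.2801
  x_4 = 0.0822·80 + 0.0912·5 + 0.1495·61 + 0.0578·86 + 1.0834·71 + 0.0617·94 + 0.0953·87 + 0.1336·64 = 120.6926
  x_5 = 0.1520·80 + 0.1092·5 + 0.1153·61 + 0.1408·86 + 0.1422·71 + 1.0714·94 + 0.1172·87 + 0.0733·64 = 157.5400
  x_6 = 0.0667·80 + 0.1091·5 + 0.1687·61 + 0.1009·86 + 0.1168·71 + 0.0449·94 + 1.0987·87 + 0.1530·64 = 142.7356
  x_7 = 0.1664·80 + 0.1105·5 + 0.1888·61 + 0.1474·86 + 0.1329·71 + 0.0899·94 + 0.0941·87 + 1.1671·64 = 138.8319

L[3,5] = 0.0838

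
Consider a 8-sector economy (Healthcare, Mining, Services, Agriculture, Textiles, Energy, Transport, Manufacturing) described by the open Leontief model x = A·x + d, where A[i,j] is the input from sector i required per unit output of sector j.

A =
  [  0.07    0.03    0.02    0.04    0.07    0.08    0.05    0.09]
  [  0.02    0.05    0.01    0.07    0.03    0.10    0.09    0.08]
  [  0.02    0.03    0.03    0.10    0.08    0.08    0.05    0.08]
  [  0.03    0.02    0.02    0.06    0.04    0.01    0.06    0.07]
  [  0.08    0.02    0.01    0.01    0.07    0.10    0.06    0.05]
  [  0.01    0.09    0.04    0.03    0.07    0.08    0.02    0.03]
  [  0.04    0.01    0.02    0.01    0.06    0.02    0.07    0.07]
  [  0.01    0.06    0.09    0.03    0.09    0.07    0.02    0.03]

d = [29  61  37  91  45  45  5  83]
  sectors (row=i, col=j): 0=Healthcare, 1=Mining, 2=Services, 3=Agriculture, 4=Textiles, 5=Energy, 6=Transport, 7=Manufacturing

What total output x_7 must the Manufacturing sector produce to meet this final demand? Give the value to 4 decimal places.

116.1524

Form M = I − A:
  [  0.93   -0.03   -0.02   -0.04   -0.07   -0.08   -0.05   -0.09]
  [ -0.02    0.95   -0.01   -0.07   -0.03   -0.10   -0.09   -0.08]
  [ -0.02   -0.03    0.97   -0.10   -0.08   -0.08   -0.05   -0.08]
  [ -0.03   -0.02   -0.02    0.94   -0.04   -0.01   -0.06   -0.07]
  [ -0.08   -0.02   -0.01   -0.01    0.93   -0.10   -0.06   -0.05]
  [ -0.01   -0.09   -0.04   -0.03   -0.07    0.92   -0.02   -0.03]
  [ -0.04   -0.01   -0.02   -0.01   -0.06   -0.02    0.93   -0.07]
  [ -0.01   -0.06   -0.09   -0.03   -0.09   -0.07   -0.02    0.97]
Leontief inverse L = M⁻¹:
  [  1.0965    0.0616    0.0452    0.0666    0.1194    0.1316    0.0850    0.1317]
  [  0.0419    1.0814    0.0345    0.0966    0.0759    0.1454    0.1256    0.1204]
  [  0.0457    0.0611    1.0550    0.1290    0.1289    0.1290    0.0871    0.1225]
  [  0.0478    0.0380    0.0371    1.0788    0.0726    0.0406    0.0855    0.0996]
  [  0.1050    0.0488    0.0308    0.0317    1.1141    0.1472    0.0910    0.0871]
  [  0.0299    0.1175    0.0577    0.0559    0.1078    1.1258    0.0523    0.0654]
  [  0.0590    0.0283    0.0369    0.0260    0.0937    0.0531    1.0941    0.0982]
  [  0.0327    0.0880    0.1094    0.0595    0.1332    0.1196    0.0541    1.0690]
Total output x = L · d:
  x_0 = 1.0965·29 + 0.0616·61 + 0.0452·37 + 0.0666·91 + 0.1194·45 + 0.1316·45 + 0.0850·5 + 0.1317·83 = 65.9481
  x_1 = 0.0419·29 + 1.0814·61 + 0.0345·37 + 0.0966·91 + 0.0759·45 + 0.1454·45 + 0.1256·5 + 0.1204·83 = 97.8215
  x_2 = 0.0457·29 + 0.0611·61 + 1.0550·37 + 0.1290·91 + 0.1289·45 + 0.1290·45 + 0.0871·5 + 0.1225·83 = 78.0366
  x_3 = 0.0478·29 + 0.0380·61 + 0.0371·37 + 1.0788·91 + 0.0726·45 + 0.0406·45 + 0.0855·5 + 0.0996·83 = 117.0365
  x_4 = 0.1050·29 + 0.0488·61 + 0.0308·37 + 0.0317·91 + 1.1141·45 + 0.1472·45 + 0.0910·5 + 0.0871·83 = 74.4949
  x_5 = 0.0299·29 + 0.1175·61 + 0.0577·37 + 0.0559·91 + 0.1078·45 + 1.1258·45 + 0.0523·5 + 0.0654·83 = 76.4599
  x_6 = 0.0590·29 + 0.0283·61 + 0.0369·37 + 0.0260·91 + 0.0937·45 + 0.0531·45 + 1.0941·5 + 0.0982·83 = 27.3944
  x_7 = 0.0327·29 + 0.0880·61 + 0.1094·37 + 0.0595·91 + 0.1332·45 + 0.1196·45 + 0.0541·5 + 1.0690·83 = 116.1524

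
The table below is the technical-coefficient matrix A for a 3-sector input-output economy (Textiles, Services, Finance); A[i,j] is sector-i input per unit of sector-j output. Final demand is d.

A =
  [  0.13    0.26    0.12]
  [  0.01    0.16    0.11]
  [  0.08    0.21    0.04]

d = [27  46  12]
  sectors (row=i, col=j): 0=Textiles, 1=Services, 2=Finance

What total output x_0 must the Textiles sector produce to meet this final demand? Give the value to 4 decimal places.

Form M = I − A:
  [  0.87   -0.26   -0.12]
  [ -0.01    0.84   -0.11]
  [ -0.08   -0.21    0.96]
Leontief inverse L = M⁻¹:
  [  1.1720    0.4111    0.1936]
  [  0.0275    1.2352    0.1450]
  [  0.1037    0.3045    1.0895]
Total output x = L · d:
  x_0 = 1.1720·27 + 0.4111·46 + 0.1936·12 = 52.8789
  x_1 = 0.0275·27 + 1.2352·46 + 0.1450·12 = 59.3042
  x_2 = 0.1037·27 + 0.3045·46 + 1.0895·12 = 29.8794

52.8789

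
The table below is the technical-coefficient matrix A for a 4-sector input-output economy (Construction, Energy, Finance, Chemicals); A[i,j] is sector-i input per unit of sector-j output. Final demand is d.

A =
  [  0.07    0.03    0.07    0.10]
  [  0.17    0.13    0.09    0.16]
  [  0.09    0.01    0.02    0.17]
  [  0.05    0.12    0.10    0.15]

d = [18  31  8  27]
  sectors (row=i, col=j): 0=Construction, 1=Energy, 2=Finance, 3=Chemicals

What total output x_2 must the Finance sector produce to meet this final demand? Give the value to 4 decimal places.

Form M = I − A:
  [  0.93   -0.03   -0.07   -0.10]
  [ -0.17    0.87   -0.09   -0.16]
  [ -0.09   -0.01    0.98   -0.17]
  [ -0.05   -0.12   -0.10    0.85]
Leontief inverse L = M⁻¹:
  [  1.1050    0.0616    0.1011    0.1618]
  [  0.2499    1.1994    0.1572    0.2866]
  [  0.1240    0.0489    1.0578    0.2353]
  [  0.1149    0.1787    0.1526    1.2541]
Total output x = L · d:
  x_0 = 1.1050·18 + 0.0616·31 + 0.1011·8 + 0.1618·27 = 26.9770
  x_1 = 0.2499·18 + 1.1994·31 + 0.1572·8 + 0.2866·27 = 50.6748
  x_2 = 0.1240·18 + 0.0489·31 + 1.0578·8 + 0.2353·27 = 18.5632
  x_3 = 0.1149·18 + 0.1787·31 + 0.1526·8 + 1.2541·27 = 42.6896

18.5632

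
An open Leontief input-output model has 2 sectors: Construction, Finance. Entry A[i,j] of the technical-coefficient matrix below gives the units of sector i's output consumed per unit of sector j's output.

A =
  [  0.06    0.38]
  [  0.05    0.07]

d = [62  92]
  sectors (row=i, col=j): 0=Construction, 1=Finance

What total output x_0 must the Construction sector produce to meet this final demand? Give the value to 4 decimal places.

Form M = I − A:
  [  0.94   -0.38]
  [ -0.05    0.93]
Leontief inverse L = M⁻¹:
  [  1.0875    0.4443]
  [  0.0585    1.0992]
Total output x = L · d:
  x_0 = 1.0875·62 + 0.4443·92 = 108.3022
  x_1 = 0.0585·62 + 1.0992·92 = 104.7474

108.3022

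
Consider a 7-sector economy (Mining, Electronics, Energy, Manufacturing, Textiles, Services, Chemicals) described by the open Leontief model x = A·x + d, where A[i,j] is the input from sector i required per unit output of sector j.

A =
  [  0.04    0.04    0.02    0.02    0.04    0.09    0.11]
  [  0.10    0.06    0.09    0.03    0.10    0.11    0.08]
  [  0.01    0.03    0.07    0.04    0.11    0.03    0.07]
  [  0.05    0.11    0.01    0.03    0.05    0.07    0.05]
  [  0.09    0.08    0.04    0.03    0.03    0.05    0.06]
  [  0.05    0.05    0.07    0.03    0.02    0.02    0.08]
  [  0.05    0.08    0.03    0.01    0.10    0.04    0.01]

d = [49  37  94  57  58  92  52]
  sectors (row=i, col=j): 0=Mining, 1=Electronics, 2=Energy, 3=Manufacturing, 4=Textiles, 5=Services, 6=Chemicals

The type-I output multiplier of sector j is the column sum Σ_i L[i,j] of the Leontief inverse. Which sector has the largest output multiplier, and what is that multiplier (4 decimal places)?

Chemicals (1.7469)

Form M = I − A:
  [  0.96   -0.04   -0.02   -0.02   -0.04   -0.09   -0.11]
  [ -0.10    0.94   -0.09   -0.03   -0.10   -0.11   -0.08]
  [ -0.01   -0.03    0.93   -0.04   -0.11   -0.03   -0.07]
  [ -0.05   -0.11   -0.01    0.97   -0.05   -0.07   -0.05]
  [ -0.09   -0.08   -0.04   -0.03    0.97   -0.05   -0.06]
  [ -0.05   -0.05   -0.07   -0.03   -0.02    0.98   -0.08]
  [ -0.05   -0.08   -0.03   -0.01   -0.10   -0.04    0.99]
Leontief inverse L = M⁻¹:
  [  1.0729    0.0765    0.0479    0.0341    0.0767    0.1208    0.1449]
  [  0.1509    1.1149    0.1352    0.0545    0.1572    0.1608    0.1417]
  [  0.0440    0.0682    1.0978    0.0558    0.1483    0.0611    0.1048]
  [  0.0893    0.1489    0.0426    1.0462    0.0895    0.1093    0.0921]
  [  0.1258    0.1177    0.0707    0.0461    1.0711    0.0891    0.1029]
  [  0.0778    0.0818    0.0952    0.0435    0.0579    1.0503    0.1126]
  [  0.0845    0.1127    0.0580    0.0248    0.1325    0.0735    1.0479]
Total output x = L · d:
  x_0 = 1.0729·49 + 0.0765·37 + 0.0479·94 + 0.0341·57 + 0.0767·58 + 0.1208·92 + 0.1449·52 = 84.9547
  x_1 = 0.1509·49 + 1.1149·37 + 0.1352·94 + 0.0545·57 + 0.1572·58 + 0.1608·92 + 0.1417·52 = 95.7395
  x_2 = 0.0440·49 + 0.0682·37 + 1.0978·94 + 0.0558·57 + 0.1483·58 + 0.0611·92 + 0.1048·52 = 130.7268
  x_3 = 0.0893·49 + 0.1489·37 + 0.0426·94 + 1.0462·57 + 0.0895·58 + 0.1093·92 + 0.0921·52 = 93.5597
  x_4 = 0.1258·49 + 0.1177·37 + 0.0707·94 + 0.0461·57 + 1.0711·58 + 0.0891·92 + 0.1029·52 = 95.4573
  x_5 = 0.0778·49 + 0.0818·37 + 0.0952·94 + 0.0435·57 + 0.0579·58 + 1.0503·92 + 0.1126·52 = 124.1130
  x_6 = 0.0845·49 + 0.1127·37 + 0.0580·94 + 0.0248·57 + 0.1325·58 + 0.0735·92 + 1.0479·52 = 84.1157
Output multipliers (column sums of L):
  Mining: 1.6452
  Electronics: 1.7207
  Energy: 1.5474
  Manufacturing: 1.3050
  Textiles: 1.7333
  Services: 1.6650
  Chemicals: 1.7469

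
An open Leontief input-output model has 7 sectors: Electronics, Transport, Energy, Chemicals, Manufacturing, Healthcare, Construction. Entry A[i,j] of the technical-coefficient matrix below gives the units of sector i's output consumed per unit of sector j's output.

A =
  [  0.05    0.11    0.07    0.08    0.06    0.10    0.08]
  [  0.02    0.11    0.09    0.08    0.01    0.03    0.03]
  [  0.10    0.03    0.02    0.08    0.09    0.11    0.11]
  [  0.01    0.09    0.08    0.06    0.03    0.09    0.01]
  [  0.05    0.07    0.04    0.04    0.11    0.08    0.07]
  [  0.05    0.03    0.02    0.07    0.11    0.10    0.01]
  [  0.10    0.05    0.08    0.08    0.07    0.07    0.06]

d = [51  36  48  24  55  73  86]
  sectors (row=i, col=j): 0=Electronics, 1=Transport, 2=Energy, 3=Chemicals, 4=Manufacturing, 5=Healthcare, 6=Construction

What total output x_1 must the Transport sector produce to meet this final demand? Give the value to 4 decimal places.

67.6949

Form M = I − A:
  [  0.95   -0.11   -0.07   -0.08   -0.06   -0.10   -0.08]
  [ -0.02    0.89   -0.09   -0.08   -0.01   -0.03   -0.03]
  [ -0.10   -0.03    0.98   -0.08   -0.09   -0.11   -0.11]
  [ -0.01   -0.09   -0.08    0.94   -0.03   -0.09   -0.01]
  [ -0.05   -0.07   -0.04   -0.04    0.89   -0.08   -0.07]
  [ -0.05   -0.03   -0.02   -0.07   -0.11    0.90   -0.01]
  [ -0.10   -0.05   -0.08   -0.08   -0.07   -0.07    0.94]
Leontief inverse L = M⁻¹:
  [  1.1007    0.1785    0.1264    0.1492    0.1262    0.1797    0.1271]
  [  0.0528    1.1575    0.1293    0.1275    0.0490    0.0822    0.0624]
  [  0.1521    0.0980    1.0757    0.1475    0.1614    0.1930    0.1576]
  [  0.0422    0.1338    0.1148    1.1058    0.0741    0.1435    0.0401]
  [  0.0939    0.1276    0.0862    0.0965    1.1704    0.1476    0.1119]
  [  0.0827    0.0780    0.0562    0.1152    0.1625    1.1590    0.0418]
  [  0.1496    0.1156    0.1322    0.1451    0.1353    0.1494    1.1089]
Total output x = L · d:
  x_0 = 1.1007·51 + 0.1785·36 + 0.1264·48 + 0.1492·24 + 0.1262·55 + 0.1797·73 + 0.1271·86 = 103.2029
  x_1 = 0.0528·51 + 1.1575·36 + 0.1293·48 + 0.1275·24 + 0.0490·55 + 0.0822·73 + 0.0624·86 = 67.6949
  x_2 = 0.1521·51 + 0.0980·36 + 1.0757·48 + 0.1475·24 + 0.1614·55 + 0.1930·73 + 0.1576·86 = 102.9735
  x_3 = 0.0422·51 + 0.1338·36 + 0.1148·48 + 1.1058·24 + 0.0741·55 + 0.1435·73 + 0.0401·86 = 57.0217
  x_4 = 0.0939·51 + 0.1276·36 + 0.0862·48 + 0.0965·24 + 1.1704·55 + 0.1476·73 + 0.1119·86 = 100.6096
  x_5 = 0.0827·51 + 0.0780·36 + 0.0562·48 + 0.1152·24 + 0.1625·55 + 1.1590·73 + 0.0418·86 = 109.6249
  x_6 = 0.1496·51 + 0.1156·36 + 0.1322·48 + 0.1451·24 + 0.1353·55 + 0.1494·73 + 1.1089·86 = 135.3416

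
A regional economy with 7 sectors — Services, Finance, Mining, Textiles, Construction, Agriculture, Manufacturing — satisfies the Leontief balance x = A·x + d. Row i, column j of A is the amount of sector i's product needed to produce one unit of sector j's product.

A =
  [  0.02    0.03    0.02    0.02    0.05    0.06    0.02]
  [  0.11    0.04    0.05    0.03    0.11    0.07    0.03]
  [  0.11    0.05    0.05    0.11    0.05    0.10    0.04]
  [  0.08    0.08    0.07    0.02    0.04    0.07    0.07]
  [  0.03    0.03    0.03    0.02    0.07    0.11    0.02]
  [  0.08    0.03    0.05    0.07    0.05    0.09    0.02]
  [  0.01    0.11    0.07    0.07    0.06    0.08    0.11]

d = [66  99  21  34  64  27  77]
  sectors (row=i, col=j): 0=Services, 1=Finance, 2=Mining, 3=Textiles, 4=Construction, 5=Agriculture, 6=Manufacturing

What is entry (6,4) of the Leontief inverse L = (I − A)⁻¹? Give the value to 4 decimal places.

L[6,4] = 0.1159

Form M = I − A:
  [  0.98   -0.03   -0.02   -0.02   -0.05   -0.06   -0.02]
  [ -0.11    0.96   -0.05   -0.03   -0.11   -0.07   -0.03]
  [ -0.11   -0.05    0.95   -0.11   -0.05   -0.10   -0.04]
  [ -0.08   -0.08   -0.07    0.98   -0.04   -0.07   -0.07]
  [ -0.03   -0.03   -0.03   -0.02    0.93   -0.11   -0.02]
  [ -0.08   -0.03   -0.05   -0.07   -0.05    0.91   -0.02]
  [ -0.01   -0.11   -0.07   -0.07   -0.06   -0.08    0.89]
Leontief inverse L = M⁻¹:
  [  1.0427    0.0465    0.0366    0.0372    0.0722    0.0909    0.0332]
  [  0.1498    1.0705    0.0796    0.0609    0.1520    0.1288    0.0541]
  [  0.1618    0.0907    1.0890    0.1475    0.0980    0.1669    0.0732]
  [  0.1248    0.1153    0.1033    1.0561    0.0846    0.1286    0.0992]
  [  0.0620    0.0519    0.0529    0.0449    1.1002    0.1536    0.0372]
  [  0.1200    0.0596    0.0790    0.0996    0.0862    1.1420    0.0437]
  [  0.0677    0.1579    0.1147    0.1146    0.1159    0.1532    1.1507]
Total output x = L · d:
  x_0 = 1.0427·66 + 0.0465·99 + 0.0366·21 + 0.0372·34 + 0.0722·64 + 0.0909·27 + 0.0332·77 = 85.0863
  x_1 = 0.1498·66 + 1.0705·99 + 0.0796·21 + 0.0609·34 + 0.1520·64 + 0.1288·27 + 0.0541·77 = 136.9842
  x_2 = 0.1618·66 + 0.0907·99 + 1.0890·21 + 0.1475·34 + 0.0980·64 + 0.1669·27 + 0.0732·77 = 63.9603
  x_3 = 0.1248·66 + 0.1153·99 + 0.1033·21 + 1.0561·34 + 0.0846·64 + 0.1286·27 + 0.0992·77 = 74.2596
  x_4 = 0.0620·66 + 0.0519·99 + 0.0529·21 + 0.0449·34 + 1.1002·64 + 0.1536·27 + 0.0372·77 = 89.2916
  x_5 = 0.1200·66 + 0.0596·99 + 0.0790·21 + 0.0996·34 + 0.0862·64 + 1.1420·27 + 0.0437·77 = 58.5807
  x_6 = 0.0677·66 + 0.1579·99 + 0.1147·21 + 0.1146·34 + 0.1159·64 + 0.1532·27 + 1.1507·77 = 126.5601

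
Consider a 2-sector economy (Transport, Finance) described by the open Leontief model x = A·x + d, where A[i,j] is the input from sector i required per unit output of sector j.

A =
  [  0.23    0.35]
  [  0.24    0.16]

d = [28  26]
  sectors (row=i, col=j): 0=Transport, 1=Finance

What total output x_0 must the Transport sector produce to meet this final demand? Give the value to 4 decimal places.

57.9602

Form M = I − A:
  [  0.77   -0.35]
  [ -0.24    0.84]
Leontief inverse L = M⁻¹:
  [  1.4925    0.6219]
  [  0.4264    1.3682]
Total output x = L · d:
  x_0 = 1.4925·28 + 0.6219·26 = 57.9602
  x_1 = 0.4264·28 + 1.3682·26 = 47.5124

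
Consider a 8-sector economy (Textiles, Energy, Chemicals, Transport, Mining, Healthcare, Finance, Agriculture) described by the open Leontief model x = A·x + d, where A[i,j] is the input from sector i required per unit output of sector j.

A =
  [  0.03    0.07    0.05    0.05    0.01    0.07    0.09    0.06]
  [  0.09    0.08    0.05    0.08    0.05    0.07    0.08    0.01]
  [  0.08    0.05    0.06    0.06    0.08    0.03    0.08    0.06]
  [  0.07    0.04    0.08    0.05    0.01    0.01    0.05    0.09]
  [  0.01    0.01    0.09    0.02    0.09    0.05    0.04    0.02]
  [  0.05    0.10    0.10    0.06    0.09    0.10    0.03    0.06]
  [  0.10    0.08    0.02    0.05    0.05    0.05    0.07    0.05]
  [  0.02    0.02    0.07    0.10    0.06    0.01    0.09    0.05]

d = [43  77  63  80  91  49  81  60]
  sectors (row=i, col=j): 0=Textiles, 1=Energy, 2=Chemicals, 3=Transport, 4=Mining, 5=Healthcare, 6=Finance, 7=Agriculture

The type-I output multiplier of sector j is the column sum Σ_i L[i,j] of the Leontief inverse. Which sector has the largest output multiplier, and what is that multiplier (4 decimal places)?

Finance (1.9789)

Form M = I − A:
  [  0.97   -0.07   -0.05   -0.05   -0.01   -0.07   -0.09   -0.06]
  [ -0.09    0.92   -0.05   -0.08   -0.05   -0.07   -0.08   -0.01]
  [ -0.08   -0.05    0.94   -0.06   -0.08   -0.03   -0.08   -0.06]
  [ -0.07   -0.04   -0.08    0.95   -0.01   -0.01   -0.05   -0.09]
  [ -0.01   -0.01   -0.09   -0.02    0.91   -0.05   -0.04   -0.02]
  [ -0.05   -0.10   -0.10   -0.06   -0.09    0.90   -0.03   -0.06]
  [ -0.10   -0.08   -0.02   -0.05   -0.05   -0.05    0.93   -0.05]
  [ -0.02   -0.02   -0.07   -0.10   -0.06   -0.01   -0.09    0.95]
Leontief inverse L = M⁻¹:
  [  1.0806    0.1192    0.0997    0.0995    0.0537    0.1099    0.1444    0.1009]
  [  0.1472    1.1376    0.1092    0.1336    0.0986    0.1191    0.1424    0.0579]
  [  0.1311    0.0993    1.1164    0.1116    0.1281    0.0725    0.1413    0.1051]
  [  0.1126    0.0797    0.1241    1.0956    0.0468    0.0410    0.1031    0.1286]
  [  0.0431    0.0413    0.1308    0.0520    1.1290    0.0791    0.0776    0.0492]
  [  0.1121    0.1618    0.1733    0.1239    0.1540    1.1550    0.1011    0.1130]
  [  0.1496    0.1312    0.0734    0.1006    0.0939    0.0944    1.1288    0.0923]
  [  0.0654    0.0589    0.1168    0.1426    0.0994    0.0406    0.1402    1.0903]
Total output x = L · d:
  x_0 = 1.0806·43 + 0.1192·77 + 0.0997·63 + 0.0995·80 + 0.0537·91 + 0.1099·49 + 0.1444·81 + 0.1009·60 = 97.9098
  x_1 = 0.1472·43 + 1.1376·77 + 0.1092·63 + 0.1336·80 + 0.0986·91 + 0.1191·49 + 0.1424·81 + 0.0579·60 = 141.3031
  x_2 = 0.1311·43 + 0.0993·77 + 1.1164·63 + 0.1116·80 + 0.1281·91 + 0.0725·49 + 0.1413·81 + 0.1051·60 = 125.5120
  x_3 = 0.1126·43 + 0.0797·77 + 0.1241·63 + 1.0956·80 + 0.0468·91 + 0.0410·49 + 0.1031·81 + 0.1286·60 = 128.7752
  x_4 = 0.0431·43 + 0.0413·77 + 0.1308·63 + 0.0520·80 + 1.1290·91 + 0.0791·49 + 0.0776·81 + 0.0492·60 = 133.2967
  x_5 = 0.1121·43 + 0.1618·77 + 0.1733·63 + 0.1239·80 + 0.1540·91 + 1.1550·49 + 0.1011·81 + 0.1130·60 = 123.6841
  x_6 = 0.1496·43 + 0.1312·77 + 0.0734·63 + 0.1006·80 + 0.0939·91 + 0.0944·49 + 1.1288·81 + 0.0923·60 = 139.3433
  x_7 = 0.0654·43 + 0.0589·77 + 0.1168·63 + 0.1426·80 + 0.0994·91 + 0.0406·49 + 0.1402·81 + 1.0903·60 = 113.9191
Output multipliers (column sums of L):
  Textiles: 1.8418
  Energy: 1.8290
  Chemicals: 1.9436
  Transport: 1.8594
  Mining: 1.8035
  Healthcare: 1.7115
  Finance: 1.9789
  Agriculture: 1.7373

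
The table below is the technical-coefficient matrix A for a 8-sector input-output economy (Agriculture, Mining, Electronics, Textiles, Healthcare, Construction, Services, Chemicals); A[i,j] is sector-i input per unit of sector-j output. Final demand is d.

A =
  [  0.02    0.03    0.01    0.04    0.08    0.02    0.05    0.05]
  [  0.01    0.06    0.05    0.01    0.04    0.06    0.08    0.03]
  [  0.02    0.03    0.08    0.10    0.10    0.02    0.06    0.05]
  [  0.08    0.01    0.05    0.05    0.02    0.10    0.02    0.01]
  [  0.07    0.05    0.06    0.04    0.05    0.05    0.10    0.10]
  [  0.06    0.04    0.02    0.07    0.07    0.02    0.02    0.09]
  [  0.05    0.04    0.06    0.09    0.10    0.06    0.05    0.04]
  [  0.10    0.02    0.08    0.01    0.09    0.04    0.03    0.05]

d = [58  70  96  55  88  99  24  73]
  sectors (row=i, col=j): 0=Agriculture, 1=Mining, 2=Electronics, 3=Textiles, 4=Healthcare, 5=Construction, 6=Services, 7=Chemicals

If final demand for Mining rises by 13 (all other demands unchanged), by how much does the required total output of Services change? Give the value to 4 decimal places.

0.8929

Form M = I − A:
  [  0.98   -0.03   -0.01   -0.04   -0.08   -0.02   -0.05   -0.05]
  [ -0.01    0.94   -0.05   -0.01   -0.04   -0.06   -0.08   -0.03]
  [ -0.02   -0.03    0.92   -0.10   -0.10   -0.02   -0.06   -0.05]
  [ -0.08   -0.01   -0.05    0.95   -0.02   -0.10   -0.02   -0.01]
  [ -0.07   -0.05   -0.06   -0.04    0.95   -0.05   -0.10   -0.10]
  [ -0.06   -0.04   -0.02   -0.07   -0.07    0.98   -0.02   -0.09]
  [ -0.05   -0.04   -0.06   -0.09   -0.10   -0.06    0.95   -0.04]
  [ -0.10   -0.02   -0.08   -0.01   -0.09   -0.04   -0.03    0.95]
Leontief inverse L = M⁻¹:
  [  1.0501    0.0485    0.0381    0.0652    0.1150    0.0458    0.0787    0.0793]
  [  0.0395    1.0823    0.0816    0.0427    0.0825    0.0867    0.1118    0.0626]
  [  0.0645    0.0565    1.1245    0.1432    0.1531    0.0602    0.1025    0.0920]
  [  0.1085    0.0286    0.0746    1.0817    0.0588    0.1234    0.0457    0.0417]
  [  0.1176    0.0806    0.1073    0.0860    1.1149    0.0901    0.1455    0.1473]
  [  0.0978    0.0617    0.0545    0.0992    0.1136    1.0516    0.0539    0.1249]
  [  0.0956    0.0687    0.1032    0.1341    0.1553    0.1004    1.0940    0.0860]
  [  0.1362    0.0453    0.1169    0.0478    0.1427    0.0690    0.0703    1.0924]
Total output x = L · d:
  x_0 = 1.0501·58 + 0.0485·70 + 0.0381·96 + 0.0652·55 + 0.1150·88 + 0.0458·99 + 0.0787·24 + 0.0793·73 = 93.8794
  x_1 = 0.0395·58 + 1.0823·70 + 0.0816·96 + 0.0427·55 + 0.0825·88 + 0.0867·99 + 0.1118·24 + 0.0626·73 = 111.3259
  x_2 = 0.0645·58 + 0.0565·70 + 1.1245·96 + 0.1432·55 + 0.1531·88 + 0.0602·99 + 0.1025·24 + 0.0920·73 = 152.1306
  x_3 = 0.1085·58 + 0.0286·70 + 0.0746·96 + 1.0817·55 + 0.0588·88 + 0.1234·99 + 0.0457·24 + 0.0417·73 = 96.4818
  x_4 = 0.1176·58 + 0.0806·70 + 0.1073·96 + 0.0860·55 + 1.1149·88 + 0.0901·99 + 0.1455·24 + 0.1473·73 = 148.7746
  x_5 = 0.0978·58 + 0.0617·70 + 0.0545·96 + 0.0992·55 + 0.1136·88 + 1.0516·99 + 0.0539·24 + 0.1249·73 = 145.1928
  x_6 = 0.0956·58 + 0.0687·70 + 0.1032·96 + 0.1341·55 + 0.1553·88 + 0.1004·99 + 1.0940·24 + 0.0860·73 = 83.7654
  x_7 = 0.1362·58 + 0.0453·70 + 0.1169·96 + 0.0478·55 + 0.1427·88 + 0.0690·99 + 0.0703·24 + 1.0924·73 = 125.7475
Δx_6 = L[6,1] · Δd_1 = 0.0687 · 13 = 0.8929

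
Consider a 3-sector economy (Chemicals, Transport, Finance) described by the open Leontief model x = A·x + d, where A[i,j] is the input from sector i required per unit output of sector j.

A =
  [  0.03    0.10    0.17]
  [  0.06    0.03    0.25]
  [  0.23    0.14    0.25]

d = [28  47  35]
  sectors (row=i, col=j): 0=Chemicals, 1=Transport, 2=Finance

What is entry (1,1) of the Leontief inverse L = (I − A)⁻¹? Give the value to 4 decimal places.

Form M = I − A:
  [  0.97   -0.10   -0.17]
  [ -0.06    0.97   -0.25]
  [ -0.23   -0.14    0.75]
Leontief inverse L = M⁻¹:
  [  1.1131    0.1588    0.3052]
  [  0.1648    1.1065    0.4062]
  [  0.3721    0.2553    1.5028]
Total output x = L · d:
  x_0 = 1.1131·28 + 0.1588·47 + 0.3052·35 = 49.3154
  x_1 = 0.1648·28 + 1.1065·47 + 0.4062·35 = 70.8373
  x_2 = 0.3721·28 + 0.2553·47 + 1.5028·35 = 75.0130

L[1,1] = 1.1065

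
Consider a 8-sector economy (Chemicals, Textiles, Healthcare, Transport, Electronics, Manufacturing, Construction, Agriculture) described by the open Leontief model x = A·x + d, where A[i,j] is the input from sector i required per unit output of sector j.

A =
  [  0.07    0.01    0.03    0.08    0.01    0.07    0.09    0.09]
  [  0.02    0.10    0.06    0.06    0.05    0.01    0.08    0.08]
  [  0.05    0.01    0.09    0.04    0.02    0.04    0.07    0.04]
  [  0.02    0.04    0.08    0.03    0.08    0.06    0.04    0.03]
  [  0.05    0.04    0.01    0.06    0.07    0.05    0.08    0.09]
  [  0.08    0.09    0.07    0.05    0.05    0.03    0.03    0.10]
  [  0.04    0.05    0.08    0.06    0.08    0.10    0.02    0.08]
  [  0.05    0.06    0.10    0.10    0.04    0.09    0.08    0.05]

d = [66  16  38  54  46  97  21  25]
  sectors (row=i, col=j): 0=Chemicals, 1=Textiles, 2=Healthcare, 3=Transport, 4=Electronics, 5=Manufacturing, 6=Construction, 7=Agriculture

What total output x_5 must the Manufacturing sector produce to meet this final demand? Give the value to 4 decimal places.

136.4600

Form M = I − A:
  [  0.93   -0.01   -0.03   -0.08   -0.01   -0.07   -0.09   -0.09]
  [ -0.02    0.90   -0.06   -0.06   -0.05   -0.01   -0.08   -0.08]
  [ -0.05   -0.01    0.91   -0.04   -0.02   -0.04   -0.07   -0.04]
  [ -0.02   -0.04   -0.08    0.97   -0.08   -0.06   -0.04   -0.03]
  [ -0.05   -0.04   -0.01   -0.06    0.93   -0.05   -0.08   -0.09]
  [ -0.08   -0.09   -0.07   -0.05   -0.05    0.97   -0.03   -0.10]
  [ -0.04   -0.05   -0.08   -0.06   -0.08   -0.10    0.98   -0.08]
  [ -0.05   -0.06   -0.10   -0.10   -0.04   -0.09   -0.08    0.95]
Leontief inverse L = M⁻¹:
  [  1.1113    0.0514    0.0900    0.1319    0.0528    0.1232    0.1382    0.1472]
  [  0.0566    1.1446    0.1194    0.1116    0.0947    0.0589    0.1324    0.1366]
  [  0.0824    0.0389    1.1366    0.0787    0.0514    0.0797    0.1086    0.0838]
  [  0.0537    0.0743    0.1254    1.0705    0.1151    0.0978    0.0825    0.0786]
  [  0.0902    0.0837    0.0664    0.1131    1.1151    0.1019    0.1308    0.1493]
  [  0.1232    0.1359    0.1326    0.1080    0.0937    1.0826    0.0904    0.1626]
  [  0.0863    0.0980    0.1433    0.1163    0.1264    0.1514    1.0781    0.1448]
  [  0.0991    0.1116    0.1725    0.1597    0.0928    0.1485    0.1406    1.1200]
Total output x = L · d:
  x_0 = 1.1113·66 + 0.0514·16 + 0.0900·38 + 0.1319·54 + 0.0528·46 + 0.1232·97 + 0.1382·21 + 0.1472·25 = 105.6759
  x_1 = 0.0566·66 + 1.1446·16 + 0.1194·38 + 0.1116·54 + 0.0947·46 + 0.0589·97 + 0.1324·21 + 0.1366·25 = 48.8821
  x_2 = 0.0824·66 + 0.0389·16 + 1.1366·38 + 0.0787·54 + 0.0514·46 + 0.0797·97 + 0.1086·21 + 0.0838·25 = 67.9802
  x_3 = 0.0537·66 + 0.0743·16 + 0.1254·38 + 1.0705·54 + 0.1151·46 + 0.0978·97 + 0.0825·21 + 0.0786·25 = 85.7790
  x_4 = 0.0902·66 + 0.0837·16 + 0.0664·38 + 0.1131·54 + 1.1151·46 + 0.1019·97 + 0.1308·21 + 0.1493·25 = 83.5818
  x_5 = 0.1232·66 + 0.1359·16 + 0.1326·38 + 0.1080·54 + 0.0937·46 + 1.0826·97 + 0.0904·21 + 0.1626·25 = 136.4600
  x_6 = 0.0863·66 + 0.0980·16 + 0.1433·38 + 0.1163·54 + 0.1264·46 + 0.1514·97 + 1.0781·21 + 0.1448·25 = 65.7547
  x_7 = 0.0991·66 + 0.1116·16 + 0.1725·38 + 0.1597·54 + 0.0928·46 + 0.1485·97 + 0.1406·21 + 1.1200·25 = 73.1344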